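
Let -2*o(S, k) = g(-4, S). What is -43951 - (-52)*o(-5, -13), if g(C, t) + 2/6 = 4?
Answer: -132139/3 ≈ -44046.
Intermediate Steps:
g(C, t) = 11/3 (g(C, t) = -⅓ + 4 = 11/3)
o(S, k) = -11/6 (o(S, k) = -½*11/3 = -11/6)
-43951 - (-52)*o(-5, -13) = -43951 - (-52)*(-11)/6 = -43951 - 1*286/3 = -43951 - 286/3 = -132139/3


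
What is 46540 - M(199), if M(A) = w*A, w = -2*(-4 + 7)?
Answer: 47734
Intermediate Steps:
w = -6 (w = -2*3 = -6)
M(A) = -6*A
46540 - M(199) = 46540 - (-6)*199 = 46540 - 1*(-1194) = 46540 + 1194 = 47734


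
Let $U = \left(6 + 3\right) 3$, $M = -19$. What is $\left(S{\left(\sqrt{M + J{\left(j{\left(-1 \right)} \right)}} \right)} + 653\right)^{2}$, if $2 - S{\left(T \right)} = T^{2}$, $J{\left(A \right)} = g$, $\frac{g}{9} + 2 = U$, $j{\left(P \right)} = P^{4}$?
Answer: $201601$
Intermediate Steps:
$U = 27$ ($U = 9 \cdot 3 = 27$)
$g = 225$ ($g = -18 + 9 \cdot 27 = -18 + 243 = 225$)
$J{\left(A \right)} = 225$
$S{\left(T \right)} = 2 - T^{2}$
$\left(S{\left(\sqrt{M + J{\left(j{\left(-1 \right)} \right)}} \right)} + 653\right)^{2} = \left(\left(2 - \left(\sqrt{-19 + 225}\right)^{2}\right) + 653\right)^{2} = \left(\left(2 - \left(\sqrt{206}\right)^{2}\right) + 653\right)^{2} = \left(\left(2 - 206\right) + 653\right)^{2} = \left(-204 + 653\right)^{2} = 449^{2} = 201601$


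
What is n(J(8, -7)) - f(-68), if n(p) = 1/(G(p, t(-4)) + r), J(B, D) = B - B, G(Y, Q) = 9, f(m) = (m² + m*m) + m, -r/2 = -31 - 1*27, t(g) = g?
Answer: -1147499/125 ≈ -9180.0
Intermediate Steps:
r = 116 (r = -2*(-31 - 1*27) = -2*(-31 - 27) = -2*(-58) = 116)
f(m) = m + 2*m² (f(m) = (m² + m²) + m = 2*m² + m = m + 2*m²)
J(B, D) = 0
n(p) = 1/125 (n(p) = 1/(9 + 116) = 1/125)
n(J(8, -7)) - f(-68) = 1/125 - (-68)*(1 + 2*(-68)) = 1/125 - (-68)*(1 - 136) = 1/125 - (-68)*(-135) = 1/125 - 1*9180 = 1/125 - 9180 = -1147499/125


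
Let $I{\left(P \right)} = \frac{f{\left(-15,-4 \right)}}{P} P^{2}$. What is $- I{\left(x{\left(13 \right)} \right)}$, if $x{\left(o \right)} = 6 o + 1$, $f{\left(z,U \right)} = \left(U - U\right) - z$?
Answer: $-1185$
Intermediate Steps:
$f{\left(z,U \right)} = - z$ ($f{\left(z,U \right)} = 0 - z = - z$)
$x{\left(o \right)} = 1 + 6 o$
$I{\left(P \right)} = 15 P$ ($I{\left(P \right)} = \frac{\left(-1\right) \left(-15\right)}{P} P^{2} = \frac{15}{P} P^{2} = 15 P$)
$- I{\left(x{\left(13 \right)} \right)} = - 15 \left(1 + 6 \cdot 13\right) = - 15 \left(1 + 78\right) = - 15 \cdot 79 = \left(-1\right) 1185 = -1185$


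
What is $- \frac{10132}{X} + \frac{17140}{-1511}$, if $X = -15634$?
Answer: $- \frac{126328654}{11811487} \approx -10.695$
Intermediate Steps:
$- \frac{10132}{X} + \frac{17140}{-1511} = - \frac{10132}{-15634} + \frac{17140}{-1511} = \left(-10132\right) \left(- \frac{1}{15634}\right) + 17140 \left(- \frac{1}{1511}\right) = \frac{5066}{7817} - \frac{17140}{1511} = - \frac{126328654}{11811487}$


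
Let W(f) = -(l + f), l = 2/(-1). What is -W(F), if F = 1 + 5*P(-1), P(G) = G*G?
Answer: 4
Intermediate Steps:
l = -2 (l = 2*(-1) = -2)
P(G) = G²
F = 6 (F = 1 + 5*(-1)² = 1 + 5*1 = 1 + 5 = 6)
W(f) = 2 - f (W(f) = -(-2 + f) = 2 - f)
-W(F) = -(2 - 1*6) = -(2 - 6) = -1*(-4) = 4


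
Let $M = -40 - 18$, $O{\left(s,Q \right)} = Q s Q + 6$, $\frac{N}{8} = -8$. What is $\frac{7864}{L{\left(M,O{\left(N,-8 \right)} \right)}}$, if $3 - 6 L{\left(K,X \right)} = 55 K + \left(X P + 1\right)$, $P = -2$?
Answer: $- \frac{11796}{1247} \approx -9.4595$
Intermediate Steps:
$N = -64$ ($N = 8 \left(-8\right) = -64$)
$O{\left(s,Q \right)} = 6 + s Q^{2}$ ($O{\left(s,Q \right)} = s Q^{2} + 6 = 6 + s Q^{2}$)
$M = -58$
$L{\left(K,X \right)} = \frac{1}{3} - \frac{55 K}{6} + \frac{X}{3}$ ($L{\left(K,X \right)} = \frac{1}{2} - \frac{55 K + \left(X \left(-2\right) + 1\right)}{6} = \frac{1}{2} - \frac{55 K - \left(-1 + 2 X\right)}{6} = \frac{1}{2} - \frac{1 - 2 X + 55 K}{6} = \frac{1}{2} - \left(\frac{1}{6} - \frac{X}{3} + \frac{55 K}{6}\right) = \frac{1}{3} - \frac{55 K}{6} + \frac{X}{3}$)
$\frac{7864}{L{\left(M,O{\left(N,-8 \right)} \right)}} = \frac{7864}{\frac{1}{3} - - \frac{1595}{3} + \frac{6 - 64 \left(-8\right)^{2}}{3}} = \frac{7864}{\frac{1}{3} + \frac{1595}{3} + \frac{6 - 4096}{3}} = \frac{7864}{\frac{1}{3} + \frac{1595}{3} + \frac{1}{3} \left(-4090\right)} = \frac{7864}{\frac{1}{3} + \frac{1595}{3} - \frac{4090}{3}} = \frac{7864}{- \frac{2494}{3}} = 7864 \left(- \frac{3}{2494}\right) = - \frac{11796}{1247}$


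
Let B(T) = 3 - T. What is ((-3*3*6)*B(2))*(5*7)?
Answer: -1890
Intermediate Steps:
((-3*3*6)*B(2))*(5*7) = ((-3*3*6)*(3 - 1*2))*(5*7) = ((-9*6)*(3 - 2))*35 = -54*1*35 = -54*35 = -1890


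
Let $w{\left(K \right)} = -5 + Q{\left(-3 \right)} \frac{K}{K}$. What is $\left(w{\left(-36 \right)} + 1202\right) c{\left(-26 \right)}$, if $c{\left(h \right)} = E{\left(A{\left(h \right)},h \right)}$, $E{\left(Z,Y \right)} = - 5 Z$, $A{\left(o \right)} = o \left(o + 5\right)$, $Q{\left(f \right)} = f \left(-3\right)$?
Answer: $-3292380$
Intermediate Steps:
$Q{\left(f \right)} = - 3 f$
$A{\left(o \right)} = o \left(5 + o\right)$
$w{\left(K \right)} = 4$ ($w{\left(K \right)} = -5 + \left(-3\right) \left(-3\right) \frac{K}{K} = -5 + 9 \cdot 1 = -5 + 9 = 4$)
$c{\left(h \right)} = - 5 h \left(5 + h\right)$
$\left(w{\left(-36 \right)} + 1202\right) c{\left(-26 \right)} = \left(4 + 1202\right) \left(\left(-5\right) \left(-26\right) \left(5 - 26\right)\right) = 1206 \left(\left(-5\right) \left(-26\right) \left(-21\right)\right) = 1206 \left(-2730\right) = -3292380$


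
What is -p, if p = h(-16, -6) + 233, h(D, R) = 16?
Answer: -249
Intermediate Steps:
p = 249 (p = 16 + 233 = 249)
-p = -1*249 = -249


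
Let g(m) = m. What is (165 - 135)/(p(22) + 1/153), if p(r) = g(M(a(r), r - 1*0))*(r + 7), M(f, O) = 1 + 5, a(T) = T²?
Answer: 4590/26623 ≈ 0.17241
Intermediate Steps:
M(f, O) = 6
p(r) = 42 + 6*r (p(r) = 6*(r + 7) = 6*(7 + r) = 42 + 6*r)
(165 - 135)/(p(22) + 1/153) = (165 - 135)/((42 + 6*22) + 1/153) = 30/((42 + 132) + 1/153) = 30/(174 + 1/153) = 30/(26623/153) = 30*(153/26623) = 4590/26623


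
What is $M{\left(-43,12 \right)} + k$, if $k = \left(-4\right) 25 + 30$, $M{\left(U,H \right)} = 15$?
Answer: $-55$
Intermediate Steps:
$k = -70$ ($k = -100 + 30 = -70$)
$M{\left(-43,12 \right)} + k = 15 - 70 = -55$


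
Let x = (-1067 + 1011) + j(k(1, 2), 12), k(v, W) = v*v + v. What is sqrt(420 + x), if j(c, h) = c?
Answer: sqrt(366) ≈ 19.131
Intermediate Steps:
k(v, W) = v + v**2 (k(v, W) = v**2 + v = v + v**2)
x = -54 (x = (-1067 + 1011) + 1*(1 + 1) = -56 + 1*2 = -56 + 2 = -54)
sqrt(420 + x) = sqrt(420 - 54) = sqrt(366)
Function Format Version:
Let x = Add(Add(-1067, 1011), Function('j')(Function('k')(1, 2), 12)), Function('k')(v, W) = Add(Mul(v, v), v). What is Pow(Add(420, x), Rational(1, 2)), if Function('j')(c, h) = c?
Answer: Pow(366, Rational(1, 2)) ≈ 19.131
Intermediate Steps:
Function('k')(v, W) = Add(v, Pow(v, 2)) (Function('k')(v, W) = Add(Pow(v, 2), v) = Add(v, Pow(v, 2)))
x = -54 (x = Add(Add(-1067, 1011), Mul(1, Add(1, 1))) = Add(-56, Mul(1, 2)) = Add(-56, 2) = -54)
Pow(Add(420, x), Rational(1, 2)) = Pow(Add(420, -54), Rational(1, 2)) = Pow(366, Rational(1, 2))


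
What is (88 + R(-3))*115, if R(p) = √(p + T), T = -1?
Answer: 10120 + 230*I ≈ 10120.0 + 230.0*I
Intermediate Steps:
R(p) = √(-1 + p) (R(p) = √(p - 1) = √(-1 + p))
(88 + R(-3))*115 = (88 + √(-1 - 3))*115 = (88 + √(-4))*115 = (88 + 2*I)*115 = 10120 + 230*I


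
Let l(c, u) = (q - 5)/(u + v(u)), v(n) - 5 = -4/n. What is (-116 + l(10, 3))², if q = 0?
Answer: 218089/16 ≈ 13631.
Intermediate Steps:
v(n) = 5 - 4/n
l(c, u) = -5/(5 + u - 4/u) (l(c, u) = (0 - 5)/(u + (5 - 4/u)) = -5/(5 + u - 4/u))
(-116 + l(10, 3))² = (-116 - 5*3/(-4 + 3² + 5*3))² = (-116 - 5*3/(-4 + 9 + 15))² = (-116 - 5*3/20)² = (-116 - 5*3*1/20)² = (-116 - ¾)² = (-467/4)² = 218089/16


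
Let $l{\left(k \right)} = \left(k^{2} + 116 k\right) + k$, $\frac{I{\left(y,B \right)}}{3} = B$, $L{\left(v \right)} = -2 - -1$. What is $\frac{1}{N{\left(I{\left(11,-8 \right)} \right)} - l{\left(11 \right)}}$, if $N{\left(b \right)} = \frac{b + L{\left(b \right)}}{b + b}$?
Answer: $- \frac{48}{67559} \approx -0.00071049$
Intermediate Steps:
$L{\left(v \right)} = -1$ ($L{\left(v \right)} = -2 + 1 = -1$)
$I{\left(y,B \right)} = 3 B$
$l{\left(k \right)} = k^{2} + 117 k$
$N{\left(b \right)} = \frac{-1 + b}{2 b}$ ($N{\left(b \right)} = \frac{b - 1}{b + b} = \frac{-1 + b}{2 b}$)
$\frac{1}{N{\left(I{\left(11,-8 \right)} \right)} - l{\left(11 \right)}} = \frac{1}{\frac{-1 + 3 \left(-8\right)}{2 \cdot 3 \left(-8\right)} - 11 \left(117 + 11\right)} = \frac{1}{\frac{-1 - 24}{2 \left(-24\right)} - 11 \cdot 128} = \frac{1}{\frac{1}{2} \left(- \frac{1}{24}\right) \left(-25\right) - 1408} = \frac{1}{\frac{25}{48} - 1408} = \frac{1}{- \frac{67559}{48}} = - \frac{48}{67559}$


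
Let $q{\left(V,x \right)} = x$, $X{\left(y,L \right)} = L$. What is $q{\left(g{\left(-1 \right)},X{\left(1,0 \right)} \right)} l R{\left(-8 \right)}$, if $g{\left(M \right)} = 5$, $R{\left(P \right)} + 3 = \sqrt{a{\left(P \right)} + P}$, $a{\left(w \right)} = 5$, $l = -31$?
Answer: $0$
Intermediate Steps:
$R{\left(P \right)} = -3 + \sqrt{5 + P}$
$q{\left(g{\left(-1 \right)},X{\left(1,0 \right)} \right)} l R{\left(-8 \right)} = 0 \left(-31\right) \left(-3 + \sqrt{5 - 8}\right) = 0 \left(-3 + \sqrt{-3}\right) = 0 \left(-3 + i \sqrt{3}\right) = 0$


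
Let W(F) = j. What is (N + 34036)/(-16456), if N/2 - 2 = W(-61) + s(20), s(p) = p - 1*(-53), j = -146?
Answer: -16947/8228 ≈ -2.0597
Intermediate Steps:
s(p) = 53 + p (s(p) = p + 53 = 53 + p)
W(F) = -146
N = -142 (N = 4 + 2*(-146 + (53 + 20)) = 4 + 2*(-146 + 73) = 4 + 2*(-73) = 4 - 146 = -142)
(N + 34036)/(-16456) = (-142 + 34036)/(-16456) = 33894*(-1/16456) = -16947/8228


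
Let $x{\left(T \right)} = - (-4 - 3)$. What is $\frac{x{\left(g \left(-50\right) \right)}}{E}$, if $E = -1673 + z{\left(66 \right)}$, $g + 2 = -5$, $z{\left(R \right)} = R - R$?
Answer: $- \frac{1}{239} \approx -0.0041841$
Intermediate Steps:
$z{\left(R \right)} = 0$
$g = -7$ ($g = -2 - 5 = -7$)
$x{\left(T \right)} = 7$ ($x{\left(T \right)} = \left(-1\right) \left(-7\right) = 7$)
$E = -1673$ ($E = -1673 + 0 = -1673$)
$\frac{x{\left(g \left(-50\right) \right)}}{E} = \frac{7}{-1673} = 7 \left(- \frac{1}{1673}\right) = - \frac{1}{239}$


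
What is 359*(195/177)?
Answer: 23335/59 ≈ 395.51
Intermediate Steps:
359*(195/177) = 359*(195*(1/177)) = 359*(65/59) = 23335/59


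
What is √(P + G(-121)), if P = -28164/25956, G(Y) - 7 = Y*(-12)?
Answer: √6820955610/2163 ≈ 38.183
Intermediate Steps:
G(Y) = 7 - 12*Y (G(Y) = 7 + Y*(-12) = 7 - 12*Y)
P = -2347/2163 (P = -28164*1/25956 = -2347/2163 ≈ -1.0851)
√(P + G(-121)) = √(-2347/2163 + (7 - 12*(-121))) = √(-2347/2163 + (7 + 1452)) = √(-2347/2163 + 1459) = √(3153470/2163) = √6820955610/2163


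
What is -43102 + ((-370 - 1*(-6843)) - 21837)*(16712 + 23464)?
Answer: -617307166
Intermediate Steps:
-43102 + ((-370 - 1*(-6843)) - 21837)*(16712 + 23464) = -43102 + ((-370 + 6843) - 21837)*40176 = -43102 + (6473 - 21837)*40176 = -43102 - 15364*40176 = -43102 - 617264064 = -617307166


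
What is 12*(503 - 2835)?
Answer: -27984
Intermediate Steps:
12*(503 - 2835) = 12*(-2332) = -27984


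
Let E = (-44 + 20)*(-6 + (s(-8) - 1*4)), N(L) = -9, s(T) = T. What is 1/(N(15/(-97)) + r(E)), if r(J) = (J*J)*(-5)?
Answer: -1/933129 ≈ -1.0717e-6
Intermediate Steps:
E = 432 (E = (-44 + 20)*(-6 + (-8 - 1*4)) = -24*(-6 + (-8 - 4)) = -24*(-6 - 12) = -24*(-18) = 432)
r(J) = -5*J² (r(J) = J²*(-5) = -5*J²)
1/(N(15/(-97)) + r(E)) = 1/(-9 - 5*432²) = 1/(-9 - 5*186624) = 1/(-9 - 933120) = 1/(-933129) = -1/933129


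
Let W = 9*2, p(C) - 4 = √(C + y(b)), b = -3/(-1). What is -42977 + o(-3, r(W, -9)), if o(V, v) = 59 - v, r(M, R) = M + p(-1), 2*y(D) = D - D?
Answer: -42940 - I ≈ -42940.0 - 1.0*I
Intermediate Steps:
b = 3 (b = -3*(-1) = 3)
y(D) = 0 (y(D) = (D - D)/2 = (½)*0 = 0)
p(C) = 4 + √C (p(C) = 4 + √(C + 0) = 4 + √C)
W = 18
r(M, R) = 4 + I + M (r(M, R) = M + (4 + √(-1)) = M + (4 + I) = 4 + I + M)
-42977 + o(-3, r(W, -9)) = -42977 + (59 - (4 + I + 18)) = -42977 + (59 - (22 + I)) = -42977 + (59 + (-22 - I)) = -42977 + (37 - I) = -42940 - I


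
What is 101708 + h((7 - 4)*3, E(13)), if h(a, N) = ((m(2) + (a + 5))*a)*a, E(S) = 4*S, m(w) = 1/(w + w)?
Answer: 411449/4 ≈ 1.0286e+5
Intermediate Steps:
m(w) = 1/(2*w)
h(a, N) = a²*(21/4 + a) (h(a, N) = (((½)/2 + (a + 5))*a)*a = (((½)*(½) + (5 + a))*a)*a = ((¼ + (5 + a))*a)*a = ((21/4 + a)*a)*a = (a*(21/4 + a))*a = a²*(21/4 + a))
101708 + h((7 - 4)*3, E(13)) = 101708 + ((7 - 4)*3)²*(21/4 + (7 - 4)*3) = 101708 + (3*3)²*(21/4 + 3*3) = 101708 + 9²*(21/4 + 9) = 101708 + 81*(57/4) = 101708 + 4617/4 = 411449/4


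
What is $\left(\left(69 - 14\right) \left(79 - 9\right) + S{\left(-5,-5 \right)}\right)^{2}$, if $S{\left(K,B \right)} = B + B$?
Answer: $14745600$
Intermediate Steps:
$S{\left(K,B \right)} = 2 B$
$\left(\left(69 - 14\right) \left(79 - 9\right) + S{\left(-5,-5 \right)}\right)^{2} = \left(\left(69 - 14\right) \left(79 - 9\right) + 2 \left(-5\right)\right)^{2} = \left(55 \cdot 70 - 10\right)^{2} = \left(3850 - 10\right)^{2} = 3840^{2} = 14745600$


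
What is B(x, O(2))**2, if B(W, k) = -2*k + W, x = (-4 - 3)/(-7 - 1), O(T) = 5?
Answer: 5329/64 ≈ 83.266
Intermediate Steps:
x = 7/8 (x = -7/(-8) = -7*(-1/8) = 7/8 ≈ 0.87500)
B(W, k) = W - 2*k
B(x, O(2))**2 = (7/8 - 2*5)**2 = (7/8 - 10)**2 = (-73/8)**2 = 5329/64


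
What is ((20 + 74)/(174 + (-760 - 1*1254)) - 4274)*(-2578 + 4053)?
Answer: -1159977465/184 ≈ -6.3042e+6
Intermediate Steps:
((20 + 74)/(174 + (-760 - 1*1254)) - 4274)*(-2578 + 4053) = (94/(174 + (-760 - 1254)) - 4274)*1475 = (94/(174 - 2014) - 4274)*1475 = (94/(-1840) - 4274)*1475 = (94*(-1/1840) - 4274)*1475 = (-47/920 - 4274)*1475 = -3932127/920*1475 = -1159977465/184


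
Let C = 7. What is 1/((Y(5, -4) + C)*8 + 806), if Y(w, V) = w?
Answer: 1/902 ≈ 0.0011086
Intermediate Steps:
1/((Y(5, -4) + C)*8 + 806) = 1/((5 + 7)*8 + 806) = 1/(12*8 + 806) = 1/(96 + 806) = 1/902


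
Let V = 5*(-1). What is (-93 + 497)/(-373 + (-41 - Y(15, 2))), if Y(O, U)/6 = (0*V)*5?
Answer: -202/207 ≈ -0.97585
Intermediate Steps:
V = -5
Y(O, U) = 0 (Y(O, U) = 6*((0*(-5))*5) = 6*(0*5) = 6*0 = 0)
(-93 + 497)/(-373 + (-41 - Y(15, 2))) = (-93 + 497)/(-373 + (-41 - 1*0)) = 404/(-373 + (-41 + 0)) = 404/(-373 - 41) = 404/(-414) = 404*(-1/414) = -202/207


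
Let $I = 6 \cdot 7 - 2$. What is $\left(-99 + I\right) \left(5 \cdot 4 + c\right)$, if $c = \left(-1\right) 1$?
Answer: $-1121$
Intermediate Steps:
$I = 40$ ($I = 42 - 2 = 40$)
$c = -1$
$\left(-99 + I\right) \left(5 \cdot 4 + c\right) = \left(-99 + 40\right) \left(5 \cdot 4 - 1\right) = - 59 \left(20 - 1\right) = \left(-59\right) 19 = -1121$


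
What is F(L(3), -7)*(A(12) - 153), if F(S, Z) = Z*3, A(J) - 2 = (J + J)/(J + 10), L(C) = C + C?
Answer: 34629/11 ≈ 3148.1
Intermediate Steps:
L(C) = 2*C
A(J) = 2 + 2*J/(10 + J) (A(J) = 2 + (J + J)/(J + 10) = 2 + (2*J)/(10 + J) = 2 + 2*J/(10 + J))
F(S, Z) = 3*Z
F(L(3), -7)*(A(12) - 153) = (3*(-7))*(4*(5 + 12)/(10 + 12) - 153) = -21*(4*17/22 - 153) = -21*(4*(1/22)*17 - 153) = -21*(34/11 - 153) = -21*(-1649/11) = 34629/11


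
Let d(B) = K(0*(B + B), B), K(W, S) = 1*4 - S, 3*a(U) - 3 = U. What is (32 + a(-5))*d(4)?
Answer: 0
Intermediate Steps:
a(U) = 1 + U/3
K(W, S) = 4 - S
d(B) = 4 - B
(32 + a(-5))*d(4) = (32 + (1 + (⅓)*(-5)))*(4 - 1*4) = (32 + (1 - 5/3))*(4 - 4) = (32 - ⅔)*0 = (94/3)*0 = 0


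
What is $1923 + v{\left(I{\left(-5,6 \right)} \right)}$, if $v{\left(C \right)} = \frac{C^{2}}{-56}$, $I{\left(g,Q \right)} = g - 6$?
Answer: $\frac{107567}{56} \approx 1920.8$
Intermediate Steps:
$I{\left(g,Q \right)} = -6 + g$ ($I{\left(g,Q \right)} = g - 6 = -6 + g$)
$v{\left(C \right)} = - \frac{C^{2}}{56}$ ($v{\left(C \right)} = C^{2} \left(- \frac{1}{56}\right) = - \frac{C^{2}}{56}$)
$1923 + v{\left(I{\left(-5,6 \right)} \right)} = 1923 - \frac{\left(-6 - 5\right)^{2}}{56} = 1923 - \frac{\left(-11\right)^{2}}{56} = 1923 - \frac{121}{56} = \frac{107567}{56}$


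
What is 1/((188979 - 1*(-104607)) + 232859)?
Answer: 1/526445 ≈ 1.8995e-6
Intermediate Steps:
1/((188979 - 1*(-104607)) + 232859) = 1/((188979 + 104607) + 232859) = 1/(293586 + 232859) = 1/526445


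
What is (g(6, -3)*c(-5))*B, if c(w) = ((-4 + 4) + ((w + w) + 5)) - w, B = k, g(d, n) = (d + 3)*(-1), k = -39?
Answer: 0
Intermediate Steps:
g(d, n) = -3 - d (g(d, n) = (3 + d)*(-1) = -3 - d)
B = -39
c(w) = 5 + w (c(w) = (0 + (2*w + 5)) - w = (0 + (5 + 2*w)) - w = (5 + 2*w) - w = 5 + w)
(g(6, -3)*c(-5))*B = ((-3 - 1*6)*(5 - 5))*(-39) = ((-3 - 6)*0)*(-39) = -9*0*(-39) = 0*(-39) = 0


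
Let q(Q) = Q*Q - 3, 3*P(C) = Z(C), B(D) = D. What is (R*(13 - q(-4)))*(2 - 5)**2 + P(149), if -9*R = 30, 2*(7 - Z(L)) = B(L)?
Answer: -45/2 ≈ -22.500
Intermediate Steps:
Z(L) = 7 - L/2
P(C) = 7/3 - C/6 (P(C) = (7 - C/2)/3 = 7/3 - C/6)
R = -10/3 (R = -1/9*30 = -10/3 ≈ -3.3333)
q(Q) = -3 + Q**2 (q(Q) = Q**2 - 3 = -3 + Q**2)
(R*(13 - q(-4)))*(2 - 5)**2 + P(149) = (-10*(13 - (-3 + (-4)**2))/3)*(2 - 5)**2 + (7/3 - 1/6*149) = -10*(13 - (-3 + 16))/3*(-3)**2 + (7/3 - 149/6) = -10*(13 - 1*13)/3*9 - 45/2 = -10*(13 - 13)/3*9 - 45/2 = -10/3*0*9 - 45/2 = 0*9 - 45/2 = 0 - 45/2 = -45/2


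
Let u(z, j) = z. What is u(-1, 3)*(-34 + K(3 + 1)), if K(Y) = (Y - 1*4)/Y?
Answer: 34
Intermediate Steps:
K(Y) = (-4 + Y)/Y (K(Y) = (Y - 4)/Y = (-4 + Y)/Y)
u(-1, 3)*(-34 + K(3 + 1)) = -(-34 + (-4 + (3 + 1))/(3 + 1)) = -(-34 + (-4 + 4)/4) = -(-34 + (1/4)*0) = -(-34 + 0) = -1*(-34) = 34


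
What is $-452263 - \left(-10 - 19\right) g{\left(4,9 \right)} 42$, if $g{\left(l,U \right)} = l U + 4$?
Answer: $-403543$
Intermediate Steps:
$g{\left(l,U \right)} = 4 + U l$ ($g{\left(l,U \right)} = U l + 4 = 4 + U l$)
$-452263 - \left(-10 - 19\right) g{\left(4,9 \right)} 42 = -452263 - \left(-10 - 19\right) \left(4 + 9 \cdot 4\right) 42 = -452263 - \left(-10 - 19\right) \left(4 + 36\right) 42 = -452263 - \left(-29\right) 40 \cdot 42 = -452263 - \left(-1160\right) 42 = -452263 - -48720 = -452263 + 48720 = -403543$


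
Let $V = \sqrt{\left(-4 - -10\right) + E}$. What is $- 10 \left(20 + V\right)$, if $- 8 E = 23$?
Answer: $-200 - \frac{25 \sqrt{2}}{2} \approx -217.68$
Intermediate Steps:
$E = - \frac{23}{8}$ ($E = \left(- \frac{1}{8}\right) 23 = - \frac{23}{8} \approx -2.875$)
$V = \frac{5 \sqrt{2}}{4}$ ($V = \sqrt{\left(-4 - -10\right) - \frac{23}{8}} = \sqrt{\left(-4 + 10\right) - \frac{23}{8}} = \sqrt{6 - \frac{23}{8}} = \sqrt{\frac{25}{8}} = \frac{5 \sqrt{2}}{4} \approx 1.7678$)
$- 10 \left(20 + V\right) = - 10 \left(20 + \frac{5 \sqrt{2}}{4}\right) = -200 - \frac{25 \sqrt{2}}{2}$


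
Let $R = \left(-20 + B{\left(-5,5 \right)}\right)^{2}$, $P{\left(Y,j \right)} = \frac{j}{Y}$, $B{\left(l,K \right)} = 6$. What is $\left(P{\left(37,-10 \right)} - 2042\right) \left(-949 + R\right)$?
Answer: $\frac{56899692}{37} \approx 1.5378 \cdot 10^{6}$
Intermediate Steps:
$R = 196$ ($R = \left(-20 + 6\right)^{2} = \left(-14\right)^{2} = 196$)
$\left(P{\left(37,-10 \right)} - 2042\right) \left(-949 + R\right) = \left(- \frac{10}{37} - 2042\right) \left(-949 + 196\right) = \left(\left(-10\right) \frac{1}{37} - 2042\right) \left(-753\right) = \left(- \frac{10}{37} - 2042\right) \left(-753\right) = \left(- \frac{75564}{37}\right) \left(-753\right) = \frac{56899692}{37}$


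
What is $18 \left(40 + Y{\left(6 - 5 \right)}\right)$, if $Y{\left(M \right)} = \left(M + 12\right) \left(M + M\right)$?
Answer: $1188$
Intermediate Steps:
$Y{\left(M \right)} = 2 M \left(12 + M\right)$ ($Y{\left(M \right)} = \left(12 + M\right) 2 M = 2 M \left(12 + M\right)$)
$18 \left(40 + Y{\left(6 - 5 \right)}\right) = 18 \left(40 + 2 \left(6 - 5\right) \left(12 + \left(6 - 5\right)\right)\right) = 18 \left(40 + 2 \cdot 1 \left(12 + 1\right)\right) = 18 \left(40 + 2 \cdot 1 \cdot 13\right) = 18 \left(40 + 26\right) = 18 \cdot 66 = 1188$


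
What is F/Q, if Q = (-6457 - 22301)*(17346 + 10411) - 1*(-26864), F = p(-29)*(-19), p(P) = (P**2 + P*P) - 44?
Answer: 15561/399104471 ≈ 3.8990e-5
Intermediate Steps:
p(P) = -44 + 2*P**2 (p(P) = (P**2 + P**2) - 44 = 2*P**2 - 44 = -44 + 2*P**2)
F = -31122 (F = (-44 + 2*(-29)**2)*(-19) = (-44 + 2*841)*(-19) = (-44 + 1682)*(-19) = 1638*(-19) = -31122)
Q = -798208942 (Q = -28758*27757 + 26864 = -798235806 + 26864 = -798208942)
F/Q = -31122/(-798208942) = -31122*(-1/798208942) = 15561/399104471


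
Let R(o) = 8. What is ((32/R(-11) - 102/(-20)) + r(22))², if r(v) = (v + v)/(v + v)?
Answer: 10201/100 ≈ 102.01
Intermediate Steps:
r(v) = 1 (r(v) = (2*v)/((2*v)) = (2*v)*(1/(2*v)) = 1)
((32/R(-11) - 102/(-20)) + r(22))² = ((32/8 - 102/(-20)) + 1)² = ((32*(⅛) - 102*(-1/20)) + 1)² = ((4 + 51/10) + 1)² = (91/10 + 1)² = (101/10)² = 10201/100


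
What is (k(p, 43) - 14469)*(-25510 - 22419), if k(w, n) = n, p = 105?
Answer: 691423754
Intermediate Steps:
(k(p, 43) - 14469)*(-25510 - 22419) = (43 - 14469)*(-25510 - 22419) = -14426*(-47929) = 691423754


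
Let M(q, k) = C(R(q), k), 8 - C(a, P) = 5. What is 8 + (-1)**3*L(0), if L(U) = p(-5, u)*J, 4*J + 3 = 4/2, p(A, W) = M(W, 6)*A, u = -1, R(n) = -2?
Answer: 17/4 ≈ 4.2500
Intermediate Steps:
C(a, P) = 3 (C(a, P) = 8 - 1*5 = 8 - 5 = 3)
M(q, k) = 3
p(A, W) = 3*A
J = -1/4 (J = -3/4 + (4/2)/4 = -3/4 + (4*(1/2))/4 = -3/4 + (1/4)*2 = -3/4 + 1/2 = -1/4 ≈ -0.25000)
L(U) = 15/4 (L(U) = (3*(-5))*(-1/4) = -15*(-1/4) = 15/4)
8 + (-1)**3*L(0) = 8 + (-1)**3*(15/4) = 8 - 1*15/4 = 8 - 15/4 = 17/4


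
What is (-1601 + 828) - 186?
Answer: -959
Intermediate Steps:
(-1601 + 828) - 186 = -773 - 186 = -959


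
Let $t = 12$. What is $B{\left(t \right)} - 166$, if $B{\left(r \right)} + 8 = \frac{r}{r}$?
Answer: $-173$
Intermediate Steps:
$B{\left(r \right)} = -7$ ($B{\left(r \right)} = -8 + \frac{r}{r} = -8 + 1 = -7$)
$B{\left(t \right)} - 166 = -7 - 166 = -173$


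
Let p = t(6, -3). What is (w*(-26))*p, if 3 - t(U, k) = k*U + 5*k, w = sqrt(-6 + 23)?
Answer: -936*sqrt(17) ≈ -3859.2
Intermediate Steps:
w = sqrt(17) ≈ 4.1231
t(U, k) = 3 - 5*k - U*k (t(U, k) = 3 - (k*U + 5*k) = 3 - (U*k + 5*k) = 3 - (5*k + U*k) = 3 + (-5*k - U*k) = 3 - 5*k - U*k)
p = 36 (p = 3 - 5*(-3) - 1*6*(-3) = 3 + 15 + 18 = 36)
(w*(-26))*p = (sqrt(17)*(-26))*36 = -26*sqrt(17)*36 = -936*sqrt(17)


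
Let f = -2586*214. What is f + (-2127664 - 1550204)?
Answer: -4231272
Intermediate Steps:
f = -553404
f + (-2127664 - 1550204) = -553404 + (-2127664 - 1550204) = -553404 - 3677868 = -4231272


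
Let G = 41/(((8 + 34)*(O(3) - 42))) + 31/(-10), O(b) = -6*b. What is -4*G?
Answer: 7853/630 ≈ 12.465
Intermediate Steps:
G = -7853/2520 (G = 41/(((8 + 34)*(-6*3 - 42))) + 31/(-10) = 41/((42*(-18 - 42))) + 31*(-⅒) = 41/((42*(-60))) - 31/10 = 41/(-2520) - 31/10 = 41*(-1/2520) - 31/10 = -41/2520 - 31/10 = -7853/2520 ≈ -3.1163)
-4*G = -4*(-7853/2520) = 7853/630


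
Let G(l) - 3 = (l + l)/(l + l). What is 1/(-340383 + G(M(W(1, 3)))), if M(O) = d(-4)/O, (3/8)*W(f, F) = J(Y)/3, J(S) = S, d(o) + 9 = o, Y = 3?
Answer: -1/340379 ≈ -2.9379e-6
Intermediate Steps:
d(o) = -9 + o
W(f, F) = 8/3 (W(f, F) = 8*(3/3)/3 = 8*(3*(⅓))/3 = (8/3)*1 = 8/3)
M(O) = -13/O (M(O) = (-9 - 4)/O = -13/O)
G(l) = 4 (G(l) = 3 + (l + l)/(l + l) = 3 + (2*l)/((2*l)) = 3 + (2*l)*(1/(2*l)) = 3 + 1 = 4)
1/(-340383 + G(M(W(1, 3)))) = 1/(-340383 + 4) = 1/(-340379) = -1/340379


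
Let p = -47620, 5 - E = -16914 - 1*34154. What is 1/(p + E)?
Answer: 1/3453 ≈ 0.00028960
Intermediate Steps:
E = 51073 (E = 5 - (-16914 - 1*34154) = 5 - (-16914 - 34154) = 5 - 1*(-51068) = 5 + 51068 = 51073)
1/(p + E) = 1/(-47620 + 51073) = 1/3453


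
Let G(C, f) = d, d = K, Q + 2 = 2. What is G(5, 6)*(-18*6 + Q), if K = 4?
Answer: -432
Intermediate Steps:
Q = 0 (Q = -2 + 2 = 0)
d = 4
G(C, f) = 4
G(5, 6)*(-18*6 + Q) = 4*(-18*6 + 0) = 4*(-108 + 0) = 4*(-108) = -432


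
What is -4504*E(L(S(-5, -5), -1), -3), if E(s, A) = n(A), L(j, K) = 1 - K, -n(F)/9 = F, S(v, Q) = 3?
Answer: -121608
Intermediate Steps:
n(F) = -9*F
E(s, A) = -9*A
-4504*E(L(S(-5, -5), -1), -3) = -(-40536)*(-3) = -4504*27 = -121608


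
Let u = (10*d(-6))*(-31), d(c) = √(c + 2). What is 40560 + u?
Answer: 40560 - 620*I ≈ 40560.0 - 620.0*I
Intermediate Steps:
d(c) = √(2 + c)
u = -620*I (u = (10*√(2 - 6))*(-31) = (10*√(-4))*(-31) = (10*(2*I))*(-31) = (20*I)*(-31) = -620*I ≈ -620.0*I)
40560 + u = 40560 - 620*I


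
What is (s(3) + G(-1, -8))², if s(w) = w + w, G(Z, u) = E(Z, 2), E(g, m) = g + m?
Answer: 49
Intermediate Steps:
G(Z, u) = 2 + Z (G(Z, u) = Z + 2 = 2 + Z)
s(w) = 2*w
(s(3) + G(-1, -8))² = (2*3 + (2 - 1))² = (6 + 1)² = 7² = 49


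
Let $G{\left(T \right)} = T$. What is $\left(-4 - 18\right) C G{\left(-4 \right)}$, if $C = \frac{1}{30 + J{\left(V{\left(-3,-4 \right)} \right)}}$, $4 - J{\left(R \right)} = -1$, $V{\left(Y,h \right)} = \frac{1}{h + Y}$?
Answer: $\frac{88}{35} \approx 2.5143$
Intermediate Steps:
$V{\left(Y,h \right)} = \frac{1}{Y + h}$
$J{\left(R \right)} = 5$ ($J{\left(R \right)} = 4 - -1 = 4 + 1 = 5$)
$C = \frac{1}{35}$ ($C = \frac{1}{30 + 5} = \frac{1}{35} \approx 0.028571$)
$\left(-4 - 18\right) C G{\left(-4 \right)} = \left(-4 - 18\right) \frac{1}{35} \left(-4\right) = \left(-22\right) \frac{1}{35} \left(-4\right) = \left(- \frac{22}{35}\right) \left(-4\right) = \frac{88}{35}$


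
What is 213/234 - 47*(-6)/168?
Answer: 2827/1092 ≈ 2.5888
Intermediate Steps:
213/234 - 47*(-6)/168 = 213*(1/234) + 282*(1/168) = 71/78 + 47/28 = 2827/1092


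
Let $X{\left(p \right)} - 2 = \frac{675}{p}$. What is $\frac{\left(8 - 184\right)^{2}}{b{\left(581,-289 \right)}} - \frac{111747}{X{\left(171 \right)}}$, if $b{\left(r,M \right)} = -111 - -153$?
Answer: $- \frac{42836909}{2373} \approx -18052.0$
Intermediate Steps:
$X{\left(p \right)} = 2 + \frac{675}{p}$
$b{\left(r,M \right)} = 42$ ($b{\left(r,M \right)} = -111 + 153 = 42$)
$\frac{\left(8 - 184\right)^{2}}{b{\left(581,-289 \right)}} - \frac{111747}{X{\left(171 \right)}} = \frac{\left(8 - 184\right)^{2}}{42} - \frac{111747}{2 + \frac{675}{171}} = \left(-176\right)^{2} \cdot \frac{1}{42} - \frac{111747}{2 + 675 \cdot \frac{1}{171}} = 30976 \cdot \frac{1}{42} - \frac{111747}{2 + \frac{75}{19}} = \frac{15488}{21} - \frac{111747}{\frac{113}{19}} = \frac{15488}{21} - \frac{2123193}{113} = - \frac{42836909}{2373}$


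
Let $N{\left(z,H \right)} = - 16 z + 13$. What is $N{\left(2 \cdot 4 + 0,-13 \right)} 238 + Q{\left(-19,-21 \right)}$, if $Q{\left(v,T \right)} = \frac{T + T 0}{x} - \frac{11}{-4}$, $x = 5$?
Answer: $- \frac{547429}{20} \approx -27371.0$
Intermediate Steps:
$N{\left(z,H \right)} = 13 - 16 z$
$Q{\left(v,T \right)} = \frac{11}{4} + \frac{T}{5}$ ($Q{\left(v,T \right)} = \frac{T + T 0}{5} - \frac{11}{-4} = \left(T + 0\right) \frac{1}{5} - - \frac{11}{4} = T \frac{1}{5} + \frac{11}{4} = \frac{T}{5} + \frac{11}{4} = \frac{11}{4} + \frac{T}{5}$)
$N{\left(2 \cdot 4 + 0,-13 \right)} 238 + Q{\left(-19,-21 \right)} = \left(13 - 16 \left(2 \cdot 4 + 0\right)\right) 238 + \left(\frac{11}{4} + \frac{1}{5} \left(-21\right)\right) = \left(13 - 16 \left(8 + 0\right)\right) 238 + \left(\frac{11}{4} - \frac{21}{5}\right) = \left(13 - 128\right) 238 - \frac{29}{20} = \left(-115\right) 238 - \frac{29}{20} = -27370 - \frac{29}{20} = - \frac{547429}{20}$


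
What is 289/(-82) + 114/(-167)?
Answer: -57611/13694 ≈ -4.2070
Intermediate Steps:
289/(-82) + 114/(-167) = 289*(-1/82) + 114*(-1/167) = -289/82 - 114/167 = -57611/13694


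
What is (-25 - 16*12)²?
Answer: 47089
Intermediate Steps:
(-25 - 16*12)² = (-25 - 192)² = (-217)² = 47089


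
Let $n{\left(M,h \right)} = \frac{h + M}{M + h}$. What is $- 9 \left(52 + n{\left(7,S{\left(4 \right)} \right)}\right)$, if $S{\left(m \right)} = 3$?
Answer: $-477$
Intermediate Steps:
$n{\left(M,h \right)} = 1$ ($n{\left(M,h \right)} = \frac{M + h}{M + h} = 1$)
$- 9 \left(52 + n{\left(7,S{\left(4 \right)} \right)}\right) = - 9 \left(52 + 1\right) = \left(-9\right) 53 = -477$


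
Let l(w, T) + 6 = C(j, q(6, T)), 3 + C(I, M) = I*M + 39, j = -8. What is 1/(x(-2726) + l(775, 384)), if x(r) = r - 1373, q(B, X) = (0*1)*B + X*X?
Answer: -1/1183717 ≈ -8.4480e-7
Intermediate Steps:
q(B, X) = X**2 (q(B, X) = 0*B + X**2 = 0 + X**2 = X**2)
C(I, M) = 36 + I*M (C(I, M) = -3 + (I*M + 39) = -3 + (39 + I*M) = 36 + I*M)
x(r) = -1373 + r
l(w, T) = 30 - 8*T**2 (l(w, T) = -6 + (36 - 8*T**2) = 30 - 8*T**2)
1/(x(-2726) + l(775, 384)) = 1/((-1373 - 2726) + (30 - 8*384**2)) = 1/(-4099 + (30 - 8*147456)) = 1/(-4099 + (30 - 1179648)) = 1/(-4099 - 1179618) = 1/(-1183717) = -1/1183717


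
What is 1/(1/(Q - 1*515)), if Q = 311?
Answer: -204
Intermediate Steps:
1/(1/(Q - 1*515)) = 1/(1/(311 - 1*515)) = 1/(1/(311 - 515)) = 1/(1/(-204)) = 1/(-1/204) = -204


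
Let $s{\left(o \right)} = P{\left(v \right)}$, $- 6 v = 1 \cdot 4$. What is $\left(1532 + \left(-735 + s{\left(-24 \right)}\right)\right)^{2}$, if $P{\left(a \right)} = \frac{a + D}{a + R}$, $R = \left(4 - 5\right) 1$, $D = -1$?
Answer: $636804$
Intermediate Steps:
$R = -1$ ($R = \left(-1\right) 1 = -1$)
$v = - \frac{2}{3}$ ($v = - \frac{1 \cdot 4}{6} = \left(- \frac{1}{6}\right) 4 = - \frac{2}{3} \approx -0.66667$)
$P{\left(a \right)} = 1$ ($P{\left(a \right)} = \frac{a - 1}{a - 1} = \frac{-1 + a}{-1 + a} = 1$)
$s{\left(o \right)} = 1$
$\left(1532 + \left(-735 + s{\left(-24 \right)}\right)\right)^{2} = \left(1532 + \left(-735 + 1\right)\right)^{2} = \left(1532 - 734\right)^{2} = 798^{2} = 636804$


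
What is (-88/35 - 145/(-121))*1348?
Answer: -7512404/4235 ≈ -1773.9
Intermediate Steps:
(-88/35 - 145/(-121))*1348 = (-88*1/35 - 145*(-1/121))*1348 = (-88/35 + 145/121)*1348 = -5573/4235*1348 = -7512404/4235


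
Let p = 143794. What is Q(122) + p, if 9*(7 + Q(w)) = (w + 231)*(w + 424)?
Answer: 495607/3 ≈ 1.6520e+5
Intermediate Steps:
Q(w) = -7 + (231 + w)*(424 + w)/9 (Q(w) = -7 + ((w + 231)*(w + 424))/9 = -7 + ((231 + w)*(424 + w))/9 = -7 + (231 + w)*(424 + w)/9)
Q(122) + p = (32627/3 + (1/9)*122**2 + (655/9)*122) + 143794 = (32627/3 + (1/9)*14884 + 79910/9) + 143794 = (32627/3 + 14884/9 + 79910/9) + 143794 = 64225/3 + 143794 = 495607/3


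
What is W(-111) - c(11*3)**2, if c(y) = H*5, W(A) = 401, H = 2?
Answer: 301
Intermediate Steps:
c(y) = 10 (c(y) = 2*5 = 10)
W(-111) - c(11*3)**2 = 401 - 1*10**2 = 401 - 1*100 = 401 - 100 = 301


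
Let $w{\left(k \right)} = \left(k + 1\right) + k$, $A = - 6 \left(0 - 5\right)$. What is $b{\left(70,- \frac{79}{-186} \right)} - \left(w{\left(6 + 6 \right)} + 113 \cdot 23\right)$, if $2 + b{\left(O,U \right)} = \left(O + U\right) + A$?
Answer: $- \frac{469757}{186} \approx -2525.6$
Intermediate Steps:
$A = 30$ ($A = \left(-6\right) \left(-5\right) = 30$)
$b{\left(O,U \right)} = 28 + O + U$ ($b{\left(O,U \right)} = -2 + \left(\left(O + U\right) + 30\right) = -2 + \left(30 + O + U\right) = 28 + O + U$)
$w{\left(k \right)} = 1 + 2 k$ ($w{\left(k \right)} = \left(1 + k\right) + k = 1 + 2 k$)
$b{\left(70,- \frac{79}{-186} \right)} - \left(w{\left(6 + 6 \right)} + 113 \cdot 23\right) = \left(28 + 70 - \frac{79}{-186}\right) - \left(\left(1 + 2 \left(6 + 6\right)\right) + 113 \cdot 23\right) = \left(28 + 70 - - \frac{79}{186}\right) - \left(\left(1 + 2 \cdot 12\right) + 2599\right) = \left(28 + 70 + \frac{79}{186}\right) - \left(\left(1 + 24\right) + 2599\right) = \frac{18307}{186} - \left(25 + 2599\right) = \frac{18307}{186} - 2624 = - \frac{469757}{186}$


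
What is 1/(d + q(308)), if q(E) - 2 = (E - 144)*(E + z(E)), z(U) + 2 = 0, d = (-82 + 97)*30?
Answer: 1/50636 ≈ 1.9749e-5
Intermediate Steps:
d = 450 (d = 15*30 = 450)
z(U) = -2 (z(U) = -2 + 0 = -2)
q(E) = 2 + (-144 + E)*(-2 + E) (q(E) = 2 + (E - 144)*(E - 2) = 2 + (-144 + E)*(-2 + E))
1/(d + q(308)) = 1/(450 + (290 + 308**2 - 146*308)) = 1/(450 + (290 + 94864 - 44968)) = 1/(450 + 50186) = 1/50636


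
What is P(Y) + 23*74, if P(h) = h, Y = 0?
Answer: 1702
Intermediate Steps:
P(Y) + 23*74 = 0 + 23*74 = 0 + 1702 = 1702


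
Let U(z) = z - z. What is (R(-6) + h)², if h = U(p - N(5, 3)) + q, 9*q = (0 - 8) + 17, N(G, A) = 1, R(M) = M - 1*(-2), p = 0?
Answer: 9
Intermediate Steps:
R(M) = 2 + M (R(M) = M + 2 = 2 + M)
U(z) = 0
q = 1 (q = ((0 - 8) + 17)/9 = (-8 + 17)/9 = (⅑)*9 = 1)
h = 1 (h = 0 + 1 = 1)
(R(-6) + h)² = ((2 - 6) + 1)² = (-4 + 1)² = (-3)² = 9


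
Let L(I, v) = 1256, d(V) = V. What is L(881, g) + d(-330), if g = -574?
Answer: 926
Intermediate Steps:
L(881, g) + d(-330) = 1256 - 330 = 926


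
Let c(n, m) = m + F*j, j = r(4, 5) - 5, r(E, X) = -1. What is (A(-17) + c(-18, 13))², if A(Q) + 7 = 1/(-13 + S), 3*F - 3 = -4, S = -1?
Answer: 12321/196 ≈ 62.862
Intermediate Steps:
F = -⅓ (F = 1 + (⅓)*(-4) = 1 - 4/3 = -⅓ ≈ -0.33333)
A(Q) = -99/14 (A(Q) = -7 + 1/(-13 - 1) = -7 + 1/(-14) = -7 - 1/14 = -99/14)
j = -6 (j = -1 - 5 = -6)
c(n, m) = 2 + m (c(n, m) = m - ⅓*(-6) = m + 2 = 2 + m)
(A(-17) + c(-18, 13))² = (-99/14 + (2 + 13))² = (-99/14 + 15)² = (111/14)² = 12321/196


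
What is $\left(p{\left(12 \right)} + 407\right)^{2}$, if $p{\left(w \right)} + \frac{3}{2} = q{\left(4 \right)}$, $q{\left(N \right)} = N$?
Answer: $\frac{670761}{4} \approx 1.6769 \cdot 10^{5}$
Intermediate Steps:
$p{\left(w \right)} = \frac{5}{2}$ ($p{\left(w \right)} = - \frac{3}{2} + 4 = \frac{5}{2}$)
$\left(p{\left(12 \right)} + 407\right)^{2} = \left(\frac{5}{2} + 407\right)^{2} = \left(\frac{819}{2}\right)^{2} = \frac{670761}{4}$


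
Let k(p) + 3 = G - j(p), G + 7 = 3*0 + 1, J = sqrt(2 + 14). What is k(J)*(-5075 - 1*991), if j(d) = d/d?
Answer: 60660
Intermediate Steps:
J = 4 (J = sqrt(16) = 4)
j(d) = 1
G = -6 (G = -7 + (3*0 + 1) = -7 + (0 + 1) = -7 + 1 = -6)
k(p) = -10 (k(p) = -3 + (-6 - 1*1) = -3 + (-6 - 1) = -3 - 7 = -10)
k(J)*(-5075 - 1*991) = -10*(-5075 - 1*991) = -10*(-5075 - 991) = -10*(-6066) = 60660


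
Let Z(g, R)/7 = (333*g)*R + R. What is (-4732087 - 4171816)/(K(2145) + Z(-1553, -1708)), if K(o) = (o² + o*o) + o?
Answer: -8903903/6192225683 ≈ -0.0014379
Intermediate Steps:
K(o) = o + 2*o² (K(o) = (o² + o²) + o = 2*o² + o = o + 2*o²)
Z(g, R) = 7*R + 2331*R*g (Z(g, R) = 7*((333*g)*R + R) = 7*(333*R*g + R) = 7*(R + 333*R*g) = 7*R + 2331*R*g)
(-4732087 - 4171816)/(K(2145) + Z(-1553, -1708)) = (-4732087 - 4171816)/(2145*(1 + 2*2145) + 7*(-1708)*(1 + 333*(-1553))) = -8903903/(2145*(1 + 4290) + 7*(-1708)*(1 - 517149)) = -8903903/(2145*4291 + 7*(-1708)*(-517148)) = -8903903/(9204195 + 6183021488) = -8903903/6192225683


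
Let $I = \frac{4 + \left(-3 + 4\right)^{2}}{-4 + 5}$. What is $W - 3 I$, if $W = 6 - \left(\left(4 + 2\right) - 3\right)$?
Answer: $-12$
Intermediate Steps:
$I = 5$ ($I = \frac{4 + 1^{2}}{1} = \left(4 + 1\right) 1 = 5 \cdot 1 = 5$)
$W = 3$ ($W = 6 - \left(6 - 3\right) = 6 - 3 = 3$)
$W - 3 I = 3 - 15 = -12$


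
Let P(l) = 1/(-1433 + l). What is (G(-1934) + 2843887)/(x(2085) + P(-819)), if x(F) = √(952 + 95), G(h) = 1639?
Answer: 6408124552/5309864687 + 14431096491104*√1047/5309864687 ≈ 87942.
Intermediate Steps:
x(F) = √1047
(G(-1934) + 2843887)/(x(2085) + P(-819)) = (1639 + 2843887)/(√1047 + 1/(-1433 - 819)) = 2845526/(√1047 + 1/(-2252)) = 2845526/(√1047 - 1/2252) = 2845526/(-1/2252 + √1047)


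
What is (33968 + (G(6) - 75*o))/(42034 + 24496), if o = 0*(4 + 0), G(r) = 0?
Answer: 16984/33265 ≈ 0.51057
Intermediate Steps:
o = 0 (o = 0*4 = 0)
(33968 + (G(6) - 75*o))/(42034 + 24496) = (33968 + (0 - 75*0))/(42034 + 24496) = (33968 + (0 + 0))/66530 = (33968 + 0)*(1/66530) = 33968*(1/66530) = 16984/33265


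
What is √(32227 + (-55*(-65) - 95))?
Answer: √35707 ≈ 188.96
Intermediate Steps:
√(32227 + (-55*(-65) - 95)) = √(32227 + (3575 - 95)) = √(32227 + 3480) = √35707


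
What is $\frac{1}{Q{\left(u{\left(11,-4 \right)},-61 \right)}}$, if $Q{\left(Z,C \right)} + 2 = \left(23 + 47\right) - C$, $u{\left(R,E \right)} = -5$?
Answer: $\frac{1}{129} \approx 0.0077519$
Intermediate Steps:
$Q{\left(Z,C \right)} = 68 - C$ ($Q{\left(Z,C \right)} = -2 - \left(-70 + C\right) = 68 - C$)
$\frac{1}{Q{\left(u{\left(11,-4 \right)},-61 \right)}} = \frac{1}{68 - -61} = \frac{1}{68 + 61} = \frac{1}{129}$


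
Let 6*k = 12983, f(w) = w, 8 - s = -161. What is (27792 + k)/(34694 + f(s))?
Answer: 179735/209178 ≈ 0.85924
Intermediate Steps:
s = 169 (s = 8 - 1*(-161) = 8 + 161 = 169)
k = 12983/6 (k = (⅙)*12983 = 12983/6 ≈ 2163.8)
(27792 + k)/(34694 + f(s)) = (27792 + 12983/6)/(34694 + 169) = (179735/6)/34863 = (179735/6)*(1/34863) = 179735/209178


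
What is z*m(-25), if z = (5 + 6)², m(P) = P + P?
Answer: -6050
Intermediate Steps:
m(P) = 2*P
z = 121 (z = 11² = 121)
z*m(-25) = 121*(2*(-25)) = 121*(-50) = -6050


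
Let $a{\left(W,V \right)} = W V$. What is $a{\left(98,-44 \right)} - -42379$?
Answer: $38067$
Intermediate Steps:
$a{\left(W,V \right)} = V W$
$a{\left(98,-44 \right)} - -42379 = \left(-44\right) 98 - -42379 = -4312 + 42379 = 38067$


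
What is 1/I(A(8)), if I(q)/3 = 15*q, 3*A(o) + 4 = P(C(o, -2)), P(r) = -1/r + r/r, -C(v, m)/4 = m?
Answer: -8/375 ≈ -0.021333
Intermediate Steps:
C(v, m) = -4*m
P(r) = 1 - 1/r (P(r) = -1/r + 1 = 1 - 1/r)
A(o) = -25/24 (A(o) = -4/3 + ((-1 - 4*(-2))/((-4*(-2))))/3 = -4/3 + ((-1 + 8)/8)/3 = -4/3 + ((⅛)*7)/3 = -4/3 + (⅓)*(7/8) = -4/3 + 7/24 = -25/24)
I(q) = 45*q (I(q) = 3*(15*q) = 45*q)
1/I(A(8)) = 1/(45*(-25/24)) = 1/(-375/8) = -8/375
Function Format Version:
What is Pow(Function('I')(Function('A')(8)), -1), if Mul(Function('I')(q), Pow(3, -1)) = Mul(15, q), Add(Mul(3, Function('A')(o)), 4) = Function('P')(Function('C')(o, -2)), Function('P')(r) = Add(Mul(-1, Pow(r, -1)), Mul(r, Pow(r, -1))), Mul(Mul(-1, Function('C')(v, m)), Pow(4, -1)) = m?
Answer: Rational(-8, 375) ≈ -0.021333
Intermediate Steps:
Function('C')(v, m) = Mul(-4, m)
Function('P')(r) = Add(1, Mul(-1, Pow(r, -1))) (Function('P')(r) = Add(Mul(-1, Pow(r, -1)), 1) = Add(1, Mul(-1, Pow(r, -1))))
Function('A')(o) = Rational(-25, 24) (Function('A')(o) = Add(Rational(-4, 3), Mul(Rational(1, 3), Mul(Pow(Mul(-4, -2), -1), Add(-1, Mul(-4, -2))))) = Add(Rational(-4, 3), Mul(Rational(1, 3), Mul(Pow(8, -1), Add(-1, 8)))) = Add(Rational(-4, 3), Mul(Rational(1, 3), Mul(Rational(1, 8), 7))) = Add(Rational(-4, 3), Mul(Rational(1, 3), Rational(7, 8))) = Add(Rational(-4, 3), Rational(7, 24)) = Rational(-25, 24))
Function('I')(q) = Mul(45, q) (Function('I')(q) = Mul(3, Mul(15, q)) = Mul(45, q))
Pow(Function('I')(Function('A')(8)), -1) = Pow(Mul(45, Rational(-25, 24)), -1) = Pow(Rational(-375, 8), -1) = Rational(-8, 375)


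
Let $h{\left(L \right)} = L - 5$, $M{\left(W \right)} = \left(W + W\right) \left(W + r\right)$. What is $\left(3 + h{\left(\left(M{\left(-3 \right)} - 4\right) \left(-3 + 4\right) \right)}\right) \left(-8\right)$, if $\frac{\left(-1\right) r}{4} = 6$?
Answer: $-1248$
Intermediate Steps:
$r = -24$ ($r = \left(-4\right) 6 = -24$)
$M{\left(W \right)} = 2 W \left(-24 + W\right)$ ($M{\left(W \right)} = \left(W + W\right) \left(W - 24\right) = 2 W \left(-24 + W\right)$)
$h{\left(L \right)} = -5 + L$
$\left(3 + h{\left(\left(M{\left(-3 \right)} - 4\right) \left(-3 + 4\right) \right)}\right) \left(-8\right) = \left(3 - \left(5 - \left(2 \left(-3\right) \left(-24 - 3\right) - 4\right) \left(-3 + 4\right)\right)\right) \left(-8\right) = \left(3 - \left(5 - \left(2 \left(-3\right) \left(-27\right) - 4\right) 1\right)\right) \left(-8\right) = \left(3 - \left(5 - \left(162 - 4\right) 1\right)\right) \left(-8\right) = \left(3 + \left(-5 + 158 \cdot 1\right)\right) \left(-8\right) = \left(3 + \left(-5 + 158\right)\right) \left(-8\right) = \left(3 + 153\right) \left(-8\right) = 156 \left(-8\right) = -1248$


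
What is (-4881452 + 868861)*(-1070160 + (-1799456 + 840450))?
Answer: 8142213229106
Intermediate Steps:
(-4881452 + 868861)*(-1070160 + (-1799456 + 840450)) = -4012591*(-1070160 - 959006) = -4012591*(-2029166) = 8142213229106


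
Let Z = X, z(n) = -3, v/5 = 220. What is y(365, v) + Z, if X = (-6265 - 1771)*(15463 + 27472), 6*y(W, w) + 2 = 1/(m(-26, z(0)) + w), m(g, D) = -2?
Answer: -2273029050275/6588 ≈ -3.4503e+8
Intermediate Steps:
v = 1100 (v = 5*220 = 1100)
y(W, w) = -⅓ + 1/(6*(-2 + w))
X = -345025660 (X = -8036*42935 = -345025660)
Z = -345025660
y(365, v) + Z = (5 - 2*1100)/(6*(-2 + 1100)) - 345025660 = (⅙)*(5 - 2200)/1098 - 345025660 = (⅙)*(1/1098)*(-2195) - 345025660 = -2195/6588 - 345025660 = -2273029050275/6588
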